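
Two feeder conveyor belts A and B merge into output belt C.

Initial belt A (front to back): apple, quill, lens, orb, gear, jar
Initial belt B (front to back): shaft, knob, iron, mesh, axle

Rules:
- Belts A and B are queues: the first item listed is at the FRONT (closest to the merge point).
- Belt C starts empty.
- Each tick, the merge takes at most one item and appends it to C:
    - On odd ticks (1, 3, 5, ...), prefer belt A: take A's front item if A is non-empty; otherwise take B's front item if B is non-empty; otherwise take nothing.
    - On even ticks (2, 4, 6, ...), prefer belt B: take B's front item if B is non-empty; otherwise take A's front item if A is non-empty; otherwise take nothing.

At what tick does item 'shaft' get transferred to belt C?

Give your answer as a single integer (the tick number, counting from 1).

Answer: 2

Derivation:
Tick 1: prefer A, take apple from A; A=[quill,lens,orb,gear,jar] B=[shaft,knob,iron,mesh,axle] C=[apple]
Tick 2: prefer B, take shaft from B; A=[quill,lens,orb,gear,jar] B=[knob,iron,mesh,axle] C=[apple,shaft]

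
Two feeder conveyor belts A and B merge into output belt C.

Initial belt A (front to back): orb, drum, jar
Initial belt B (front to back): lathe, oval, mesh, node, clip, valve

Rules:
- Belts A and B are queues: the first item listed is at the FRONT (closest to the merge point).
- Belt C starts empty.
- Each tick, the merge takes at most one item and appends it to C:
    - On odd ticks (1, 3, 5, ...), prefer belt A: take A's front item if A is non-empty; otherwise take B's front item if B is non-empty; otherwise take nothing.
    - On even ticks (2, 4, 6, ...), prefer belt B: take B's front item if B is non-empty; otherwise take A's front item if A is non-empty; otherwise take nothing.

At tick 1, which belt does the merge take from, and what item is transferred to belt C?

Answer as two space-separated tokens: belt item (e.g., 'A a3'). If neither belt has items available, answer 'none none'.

Answer: A orb

Derivation:
Tick 1: prefer A, take orb from A; A=[drum,jar] B=[lathe,oval,mesh,node,clip,valve] C=[orb]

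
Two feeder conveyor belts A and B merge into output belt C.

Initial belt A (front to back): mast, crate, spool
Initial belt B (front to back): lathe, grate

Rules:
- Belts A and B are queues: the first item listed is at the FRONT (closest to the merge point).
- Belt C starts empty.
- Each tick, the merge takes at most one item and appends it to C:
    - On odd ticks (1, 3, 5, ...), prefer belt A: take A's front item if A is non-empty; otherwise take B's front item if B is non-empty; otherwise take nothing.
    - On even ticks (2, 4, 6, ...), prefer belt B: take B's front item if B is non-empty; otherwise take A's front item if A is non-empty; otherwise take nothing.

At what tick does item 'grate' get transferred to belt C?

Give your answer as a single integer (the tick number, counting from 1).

Answer: 4

Derivation:
Tick 1: prefer A, take mast from A; A=[crate,spool] B=[lathe,grate] C=[mast]
Tick 2: prefer B, take lathe from B; A=[crate,spool] B=[grate] C=[mast,lathe]
Tick 3: prefer A, take crate from A; A=[spool] B=[grate] C=[mast,lathe,crate]
Tick 4: prefer B, take grate from B; A=[spool] B=[-] C=[mast,lathe,crate,grate]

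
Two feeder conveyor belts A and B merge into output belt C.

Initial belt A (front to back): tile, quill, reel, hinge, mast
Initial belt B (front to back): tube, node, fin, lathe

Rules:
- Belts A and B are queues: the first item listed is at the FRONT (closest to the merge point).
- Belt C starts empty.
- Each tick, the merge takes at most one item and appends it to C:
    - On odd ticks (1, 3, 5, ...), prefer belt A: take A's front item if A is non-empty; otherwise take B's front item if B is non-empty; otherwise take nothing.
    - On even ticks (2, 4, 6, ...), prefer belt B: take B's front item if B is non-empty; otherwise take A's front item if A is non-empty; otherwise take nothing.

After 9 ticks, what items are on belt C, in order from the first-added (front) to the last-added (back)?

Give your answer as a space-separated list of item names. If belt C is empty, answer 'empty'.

Answer: tile tube quill node reel fin hinge lathe mast

Derivation:
Tick 1: prefer A, take tile from A; A=[quill,reel,hinge,mast] B=[tube,node,fin,lathe] C=[tile]
Tick 2: prefer B, take tube from B; A=[quill,reel,hinge,mast] B=[node,fin,lathe] C=[tile,tube]
Tick 3: prefer A, take quill from A; A=[reel,hinge,mast] B=[node,fin,lathe] C=[tile,tube,quill]
Tick 4: prefer B, take node from B; A=[reel,hinge,mast] B=[fin,lathe] C=[tile,tube,quill,node]
Tick 5: prefer A, take reel from A; A=[hinge,mast] B=[fin,lathe] C=[tile,tube,quill,node,reel]
Tick 6: prefer B, take fin from B; A=[hinge,mast] B=[lathe] C=[tile,tube,quill,node,reel,fin]
Tick 7: prefer A, take hinge from A; A=[mast] B=[lathe] C=[tile,tube,quill,node,reel,fin,hinge]
Tick 8: prefer B, take lathe from B; A=[mast] B=[-] C=[tile,tube,quill,node,reel,fin,hinge,lathe]
Tick 9: prefer A, take mast from A; A=[-] B=[-] C=[tile,tube,quill,node,reel,fin,hinge,lathe,mast]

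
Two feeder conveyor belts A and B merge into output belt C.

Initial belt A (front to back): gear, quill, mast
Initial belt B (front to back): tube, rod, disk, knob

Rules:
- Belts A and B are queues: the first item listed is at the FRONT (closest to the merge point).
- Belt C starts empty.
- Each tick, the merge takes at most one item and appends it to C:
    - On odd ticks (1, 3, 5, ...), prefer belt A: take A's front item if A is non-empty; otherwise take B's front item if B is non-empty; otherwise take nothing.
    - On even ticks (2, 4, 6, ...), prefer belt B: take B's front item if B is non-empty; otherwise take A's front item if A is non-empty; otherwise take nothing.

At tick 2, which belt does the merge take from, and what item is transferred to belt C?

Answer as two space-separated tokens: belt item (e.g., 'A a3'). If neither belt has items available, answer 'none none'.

Tick 1: prefer A, take gear from A; A=[quill,mast] B=[tube,rod,disk,knob] C=[gear]
Tick 2: prefer B, take tube from B; A=[quill,mast] B=[rod,disk,knob] C=[gear,tube]

Answer: B tube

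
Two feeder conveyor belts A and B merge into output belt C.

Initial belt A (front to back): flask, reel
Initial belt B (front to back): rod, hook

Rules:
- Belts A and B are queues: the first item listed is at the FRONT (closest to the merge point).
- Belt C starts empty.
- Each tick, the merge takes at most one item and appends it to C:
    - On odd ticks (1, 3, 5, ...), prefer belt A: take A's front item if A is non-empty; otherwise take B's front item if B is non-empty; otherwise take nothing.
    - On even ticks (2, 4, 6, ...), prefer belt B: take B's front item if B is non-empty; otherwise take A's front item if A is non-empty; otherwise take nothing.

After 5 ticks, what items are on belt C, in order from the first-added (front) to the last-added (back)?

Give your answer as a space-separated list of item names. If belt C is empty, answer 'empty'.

Tick 1: prefer A, take flask from A; A=[reel] B=[rod,hook] C=[flask]
Tick 2: prefer B, take rod from B; A=[reel] B=[hook] C=[flask,rod]
Tick 3: prefer A, take reel from A; A=[-] B=[hook] C=[flask,rod,reel]
Tick 4: prefer B, take hook from B; A=[-] B=[-] C=[flask,rod,reel,hook]
Tick 5: prefer A, both empty, nothing taken; A=[-] B=[-] C=[flask,rod,reel,hook]

Answer: flask rod reel hook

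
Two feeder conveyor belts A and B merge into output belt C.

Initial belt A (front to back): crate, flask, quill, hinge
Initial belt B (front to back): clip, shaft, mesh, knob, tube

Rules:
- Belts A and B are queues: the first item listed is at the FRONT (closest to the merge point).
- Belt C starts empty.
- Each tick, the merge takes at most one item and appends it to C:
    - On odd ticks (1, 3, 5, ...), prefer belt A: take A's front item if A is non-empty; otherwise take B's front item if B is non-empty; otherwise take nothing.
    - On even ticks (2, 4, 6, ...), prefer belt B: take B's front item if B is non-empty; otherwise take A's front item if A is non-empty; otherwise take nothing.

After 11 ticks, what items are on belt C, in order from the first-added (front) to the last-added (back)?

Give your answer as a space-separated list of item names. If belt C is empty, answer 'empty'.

Tick 1: prefer A, take crate from A; A=[flask,quill,hinge] B=[clip,shaft,mesh,knob,tube] C=[crate]
Tick 2: prefer B, take clip from B; A=[flask,quill,hinge] B=[shaft,mesh,knob,tube] C=[crate,clip]
Tick 3: prefer A, take flask from A; A=[quill,hinge] B=[shaft,mesh,knob,tube] C=[crate,clip,flask]
Tick 4: prefer B, take shaft from B; A=[quill,hinge] B=[mesh,knob,tube] C=[crate,clip,flask,shaft]
Tick 5: prefer A, take quill from A; A=[hinge] B=[mesh,knob,tube] C=[crate,clip,flask,shaft,quill]
Tick 6: prefer B, take mesh from B; A=[hinge] B=[knob,tube] C=[crate,clip,flask,shaft,quill,mesh]
Tick 7: prefer A, take hinge from A; A=[-] B=[knob,tube] C=[crate,clip,flask,shaft,quill,mesh,hinge]
Tick 8: prefer B, take knob from B; A=[-] B=[tube] C=[crate,clip,flask,shaft,quill,mesh,hinge,knob]
Tick 9: prefer A, take tube from B; A=[-] B=[-] C=[crate,clip,flask,shaft,quill,mesh,hinge,knob,tube]
Tick 10: prefer B, both empty, nothing taken; A=[-] B=[-] C=[crate,clip,flask,shaft,quill,mesh,hinge,knob,tube]
Tick 11: prefer A, both empty, nothing taken; A=[-] B=[-] C=[crate,clip,flask,shaft,quill,mesh,hinge,knob,tube]

Answer: crate clip flask shaft quill mesh hinge knob tube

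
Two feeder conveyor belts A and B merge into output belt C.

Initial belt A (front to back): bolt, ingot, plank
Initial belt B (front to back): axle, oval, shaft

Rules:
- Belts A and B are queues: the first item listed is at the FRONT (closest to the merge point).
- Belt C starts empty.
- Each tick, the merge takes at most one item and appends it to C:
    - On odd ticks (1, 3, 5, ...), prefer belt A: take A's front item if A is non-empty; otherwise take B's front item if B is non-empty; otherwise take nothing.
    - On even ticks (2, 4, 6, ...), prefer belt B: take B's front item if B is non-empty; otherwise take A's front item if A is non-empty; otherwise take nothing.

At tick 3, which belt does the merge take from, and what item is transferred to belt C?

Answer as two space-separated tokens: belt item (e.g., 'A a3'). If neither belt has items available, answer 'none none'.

Answer: A ingot

Derivation:
Tick 1: prefer A, take bolt from A; A=[ingot,plank] B=[axle,oval,shaft] C=[bolt]
Tick 2: prefer B, take axle from B; A=[ingot,plank] B=[oval,shaft] C=[bolt,axle]
Tick 3: prefer A, take ingot from A; A=[plank] B=[oval,shaft] C=[bolt,axle,ingot]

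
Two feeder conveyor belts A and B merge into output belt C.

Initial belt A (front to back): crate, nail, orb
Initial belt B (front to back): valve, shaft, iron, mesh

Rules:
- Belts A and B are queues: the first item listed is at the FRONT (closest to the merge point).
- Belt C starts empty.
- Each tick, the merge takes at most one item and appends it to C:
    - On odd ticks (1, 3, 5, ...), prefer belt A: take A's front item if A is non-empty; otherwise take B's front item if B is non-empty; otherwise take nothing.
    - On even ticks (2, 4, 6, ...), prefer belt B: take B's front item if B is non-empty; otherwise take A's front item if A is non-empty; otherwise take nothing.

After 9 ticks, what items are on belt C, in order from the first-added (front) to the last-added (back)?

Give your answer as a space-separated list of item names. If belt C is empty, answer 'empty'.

Tick 1: prefer A, take crate from A; A=[nail,orb] B=[valve,shaft,iron,mesh] C=[crate]
Tick 2: prefer B, take valve from B; A=[nail,orb] B=[shaft,iron,mesh] C=[crate,valve]
Tick 3: prefer A, take nail from A; A=[orb] B=[shaft,iron,mesh] C=[crate,valve,nail]
Tick 4: prefer B, take shaft from B; A=[orb] B=[iron,mesh] C=[crate,valve,nail,shaft]
Tick 5: prefer A, take orb from A; A=[-] B=[iron,mesh] C=[crate,valve,nail,shaft,orb]
Tick 6: prefer B, take iron from B; A=[-] B=[mesh] C=[crate,valve,nail,shaft,orb,iron]
Tick 7: prefer A, take mesh from B; A=[-] B=[-] C=[crate,valve,nail,shaft,orb,iron,mesh]
Tick 8: prefer B, both empty, nothing taken; A=[-] B=[-] C=[crate,valve,nail,shaft,orb,iron,mesh]
Tick 9: prefer A, both empty, nothing taken; A=[-] B=[-] C=[crate,valve,nail,shaft,orb,iron,mesh]

Answer: crate valve nail shaft orb iron mesh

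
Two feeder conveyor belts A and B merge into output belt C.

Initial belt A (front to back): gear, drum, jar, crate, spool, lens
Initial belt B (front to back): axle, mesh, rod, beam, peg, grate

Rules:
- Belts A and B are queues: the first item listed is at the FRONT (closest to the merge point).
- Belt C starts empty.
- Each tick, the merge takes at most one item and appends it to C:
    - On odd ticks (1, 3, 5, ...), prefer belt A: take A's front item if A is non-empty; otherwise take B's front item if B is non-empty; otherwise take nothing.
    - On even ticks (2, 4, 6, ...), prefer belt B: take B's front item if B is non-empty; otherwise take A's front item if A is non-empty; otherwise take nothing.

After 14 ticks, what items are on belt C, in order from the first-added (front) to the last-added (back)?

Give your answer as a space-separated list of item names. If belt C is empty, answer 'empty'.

Tick 1: prefer A, take gear from A; A=[drum,jar,crate,spool,lens] B=[axle,mesh,rod,beam,peg,grate] C=[gear]
Tick 2: prefer B, take axle from B; A=[drum,jar,crate,spool,lens] B=[mesh,rod,beam,peg,grate] C=[gear,axle]
Tick 3: prefer A, take drum from A; A=[jar,crate,spool,lens] B=[mesh,rod,beam,peg,grate] C=[gear,axle,drum]
Tick 4: prefer B, take mesh from B; A=[jar,crate,spool,lens] B=[rod,beam,peg,grate] C=[gear,axle,drum,mesh]
Tick 5: prefer A, take jar from A; A=[crate,spool,lens] B=[rod,beam,peg,grate] C=[gear,axle,drum,mesh,jar]
Tick 6: prefer B, take rod from B; A=[crate,spool,lens] B=[beam,peg,grate] C=[gear,axle,drum,mesh,jar,rod]
Tick 7: prefer A, take crate from A; A=[spool,lens] B=[beam,peg,grate] C=[gear,axle,drum,mesh,jar,rod,crate]
Tick 8: prefer B, take beam from B; A=[spool,lens] B=[peg,grate] C=[gear,axle,drum,mesh,jar,rod,crate,beam]
Tick 9: prefer A, take spool from A; A=[lens] B=[peg,grate] C=[gear,axle,drum,mesh,jar,rod,crate,beam,spool]
Tick 10: prefer B, take peg from B; A=[lens] B=[grate] C=[gear,axle,drum,mesh,jar,rod,crate,beam,spool,peg]
Tick 11: prefer A, take lens from A; A=[-] B=[grate] C=[gear,axle,drum,mesh,jar,rod,crate,beam,spool,peg,lens]
Tick 12: prefer B, take grate from B; A=[-] B=[-] C=[gear,axle,drum,mesh,jar,rod,crate,beam,spool,peg,lens,grate]
Tick 13: prefer A, both empty, nothing taken; A=[-] B=[-] C=[gear,axle,drum,mesh,jar,rod,crate,beam,spool,peg,lens,grate]
Tick 14: prefer B, both empty, nothing taken; A=[-] B=[-] C=[gear,axle,drum,mesh,jar,rod,crate,beam,spool,peg,lens,grate]

Answer: gear axle drum mesh jar rod crate beam spool peg lens grate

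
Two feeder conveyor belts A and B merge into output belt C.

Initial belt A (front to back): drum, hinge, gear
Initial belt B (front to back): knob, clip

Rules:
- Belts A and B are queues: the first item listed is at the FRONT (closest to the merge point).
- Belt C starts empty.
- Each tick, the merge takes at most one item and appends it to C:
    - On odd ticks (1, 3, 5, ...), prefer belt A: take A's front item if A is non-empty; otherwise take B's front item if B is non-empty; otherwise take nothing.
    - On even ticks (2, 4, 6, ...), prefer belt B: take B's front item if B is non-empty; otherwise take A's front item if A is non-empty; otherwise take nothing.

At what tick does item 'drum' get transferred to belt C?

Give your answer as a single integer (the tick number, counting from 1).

Answer: 1

Derivation:
Tick 1: prefer A, take drum from A; A=[hinge,gear] B=[knob,clip] C=[drum]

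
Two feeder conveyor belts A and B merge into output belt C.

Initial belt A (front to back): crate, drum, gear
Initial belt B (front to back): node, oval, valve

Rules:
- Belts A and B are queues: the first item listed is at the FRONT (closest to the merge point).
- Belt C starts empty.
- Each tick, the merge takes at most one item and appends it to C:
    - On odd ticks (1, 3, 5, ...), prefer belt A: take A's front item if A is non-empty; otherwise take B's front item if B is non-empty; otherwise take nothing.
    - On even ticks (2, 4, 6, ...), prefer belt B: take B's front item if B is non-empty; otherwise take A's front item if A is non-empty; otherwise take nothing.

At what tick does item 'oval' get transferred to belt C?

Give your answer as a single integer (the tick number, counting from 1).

Tick 1: prefer A, take crate from A; A=[drum,gear] B=[node,oval,valve] C=[crate]
Tick 2: prefer B, take node from B; A=[drum,gear] B=[oval,valve] C=[crate,node]
Tick 3: prefer A, take drum from A; A=[gear] B=[oval,valve] C=[crate,node,drum]
Tick 4: prefer B, take oval from B; A=[gear] B=[valve] C=[crate,node,drum,oval]

Answer: 4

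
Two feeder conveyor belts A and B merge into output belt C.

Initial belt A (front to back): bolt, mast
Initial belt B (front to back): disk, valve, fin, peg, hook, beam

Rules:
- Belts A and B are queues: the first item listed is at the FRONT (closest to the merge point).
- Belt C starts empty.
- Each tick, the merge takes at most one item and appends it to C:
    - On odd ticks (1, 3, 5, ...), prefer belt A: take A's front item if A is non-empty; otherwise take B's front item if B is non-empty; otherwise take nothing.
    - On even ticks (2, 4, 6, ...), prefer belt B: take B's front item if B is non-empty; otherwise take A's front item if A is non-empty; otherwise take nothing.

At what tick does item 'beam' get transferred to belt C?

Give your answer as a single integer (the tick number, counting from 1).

Answer: 8

Derivation:
Tick 1: prefer A, take bolt from A; A=[mast] B=[disk,valve,fin,peg,hook,beam] C=[bolt]
Tick 2: prefer B, take disk from B; A=[mast] B=[valve,fin,peg,hook,beam] C=[bolt,disk]
Tick 3: prefer A, take mast from A; A=[-] B=[valve,fin,peg,hook,beam] C=[bolt,disk,mast]
Tick 4: prefer B, take valve from B; A=[-] B=[fin,peg,hook,beam] C=[bolt,disk,mast,valve]
Tick 5: prefer A, take fin from B; A=[-] B=[peg,hook,beam] C=[bolt,disk,mast,valve,fin]
Tick 6: prefer B, take peg from B; A=[-] B=[hook,beam] C=[bolt,disk,mast,valve,fin,peg]
Tick 7: prefer A, take hook from B; A=[-] B=[beam] C=[bolt,disk,mast,valve,fin,peg,hook]
Tick 8: prefer B, take beam from B; A=[-] B=[-] C=[bolt,disk,mast,valve,fin,peg,hook,beam]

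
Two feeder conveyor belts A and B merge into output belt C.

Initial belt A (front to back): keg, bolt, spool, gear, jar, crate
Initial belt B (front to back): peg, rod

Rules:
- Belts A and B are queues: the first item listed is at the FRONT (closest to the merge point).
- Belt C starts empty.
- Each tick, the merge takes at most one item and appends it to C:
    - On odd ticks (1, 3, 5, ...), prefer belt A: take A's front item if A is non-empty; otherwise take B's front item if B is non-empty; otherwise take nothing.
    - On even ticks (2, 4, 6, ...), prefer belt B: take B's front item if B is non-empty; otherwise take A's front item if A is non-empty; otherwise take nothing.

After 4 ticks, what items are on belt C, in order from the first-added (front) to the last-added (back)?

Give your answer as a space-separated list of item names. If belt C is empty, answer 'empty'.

Answer: keg peg bolt rod

Derivation:
Tick 1: prefer A, take keg from A; A=[bolt,spool,gear,jar,crate] B=[peg,rod] C=[keg]
Tick 2: prefer B, take peg from B; A=[bolt,spool,gear,jar,crate] B=[rod] C=[keg,peg]
Tick 3: prefer A, take bolt from A; A=[spool,gear,jar,crate] B=[rod] C=[keg,peg,bolt]
Tick 4: prefer B, take rod from B; A=[spool,gear,jar,crate] B=[-] C=[keg,peg,bolt,rod]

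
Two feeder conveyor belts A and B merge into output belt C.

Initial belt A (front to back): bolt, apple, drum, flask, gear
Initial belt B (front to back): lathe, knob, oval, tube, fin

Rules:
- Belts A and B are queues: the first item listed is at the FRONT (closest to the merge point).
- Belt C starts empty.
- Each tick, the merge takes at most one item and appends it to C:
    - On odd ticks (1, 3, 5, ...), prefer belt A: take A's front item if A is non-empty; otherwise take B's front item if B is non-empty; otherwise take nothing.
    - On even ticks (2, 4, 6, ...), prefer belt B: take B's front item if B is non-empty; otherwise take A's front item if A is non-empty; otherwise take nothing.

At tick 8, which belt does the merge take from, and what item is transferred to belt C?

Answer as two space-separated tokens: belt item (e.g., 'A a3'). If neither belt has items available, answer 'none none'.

Tick 1: prefer A, take bolt from A; A=[apple,drum,flask,gear] B=[lathe,knob,oval,tube,fin] C=[bolt]
Tick 2: prefer B, take lathe from B; A=[apple,drum,flask,gear] B=[knob,oval,tube,fin] C=[bolt,lathe]
Tick 3: prefer A, take apple from A; A=[drum,flask,gear] B=[knob,oval,tube,fin] C=[bolt,lathe,apple]
Tick 4: prefer B, take knob from B; A=[drum,flask,gear] B=[oval,tube,fin] C=[bolt,lathe,apple,knob]
Tick 5: prefer A, take drum from A; A=[flask,gear] B=[oval,tube,fin] C=[bolt,lathe,apple,knob,drum]
Tick 6: prefer B, take oval from B; A=[flask,gear] B=[tube,fin] C=[bolt,lathe,apple,knob,drum,oval]
Tick 7: prefer A, take flask from A; A=[gear] B=[tube,fin] C=[bolt,lathe,apple,knob,drum,oval,flask]
Tick 8: prefer B, take tube from B; A=[gear] B=[fin] C=[bolt,lathe,apple,knob,drum,oval,flask,tube]

Answer: B tube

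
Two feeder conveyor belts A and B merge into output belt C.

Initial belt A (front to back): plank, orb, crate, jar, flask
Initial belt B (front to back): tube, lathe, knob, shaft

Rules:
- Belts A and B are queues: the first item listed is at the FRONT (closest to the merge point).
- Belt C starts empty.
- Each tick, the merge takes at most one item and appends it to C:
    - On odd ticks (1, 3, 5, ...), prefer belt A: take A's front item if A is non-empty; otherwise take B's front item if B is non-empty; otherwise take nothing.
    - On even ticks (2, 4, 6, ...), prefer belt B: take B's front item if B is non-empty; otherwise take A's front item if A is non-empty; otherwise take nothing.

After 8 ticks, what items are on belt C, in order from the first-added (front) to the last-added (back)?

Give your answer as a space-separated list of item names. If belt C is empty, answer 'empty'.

Tick 1: prefer A, take plank from A; A=[orb,crate,jar,flask] B=[tube,lathe,knob,shaft] C=[plank]
Tick 2: prefer B, take tube from B; A=[orb,crate,jar,flask] B=[lathe,knob,shaft] C=[plank,tube]
Tick 3: prefer A, take orb from A; A=[crate,jar,flask] B=[lathe,knob,shaft] C=[plank,tube,orb]
Tick 4: prefer B, take lathe from B; A=[crate,jar,flask] B=[knob,shaft] C=[plank,tube,orb,lathe]
Tick 5: prefer A, take crate from A; A=[jar,flask] B=[knob,shaft] C=[plank,tube,orb,lathe,crate]
Tick 6: prefer B, take knob from B; A=[jar,flask] B=[shaft] C=[plank,tube,orb,lathe,crate,knob]
Tick 7: prefer A, take jar from A; A=[flask] B=[shaft] C=[plank,tube,orb,lathe,crate,knob,jar]
Tick 8: prefer B, take shaft from B; A=[flask] B=[-] C=[plank,tube,orb,lathe,crate,knob,jar,shaft]

Answer: plank tube orb lathe crate knob jar shaft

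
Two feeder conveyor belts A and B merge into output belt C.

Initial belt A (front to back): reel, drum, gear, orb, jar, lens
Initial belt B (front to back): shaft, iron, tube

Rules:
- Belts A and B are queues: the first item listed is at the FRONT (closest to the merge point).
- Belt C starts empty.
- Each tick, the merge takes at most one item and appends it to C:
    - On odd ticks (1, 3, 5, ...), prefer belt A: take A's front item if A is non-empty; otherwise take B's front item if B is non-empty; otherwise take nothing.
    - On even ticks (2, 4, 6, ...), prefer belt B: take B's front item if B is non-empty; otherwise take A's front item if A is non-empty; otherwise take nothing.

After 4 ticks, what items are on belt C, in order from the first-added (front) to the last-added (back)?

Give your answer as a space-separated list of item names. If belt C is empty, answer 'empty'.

Tick 1: prefer A, take reel from A; A=[drum,gear,orb,jar,lens] B=[shaft,iron,tube] C=[reel]
Tick 2: prefer B, take shaft from B; A=[drum,gear,orb,jar,lens] B=[iron,tube] C=[reel,shaft]
Tick 3: prefer A, take drum from A; A=[gear,orb,jar,lens] B=[iron,tube] C=[reel,shaft,drum]
Tick 4: prefer B, take iron from B; A=[gear,orb,jar,lens] B=[tube] C=[reel,shaft,drum,iron]

Answer: reel shaft drum iron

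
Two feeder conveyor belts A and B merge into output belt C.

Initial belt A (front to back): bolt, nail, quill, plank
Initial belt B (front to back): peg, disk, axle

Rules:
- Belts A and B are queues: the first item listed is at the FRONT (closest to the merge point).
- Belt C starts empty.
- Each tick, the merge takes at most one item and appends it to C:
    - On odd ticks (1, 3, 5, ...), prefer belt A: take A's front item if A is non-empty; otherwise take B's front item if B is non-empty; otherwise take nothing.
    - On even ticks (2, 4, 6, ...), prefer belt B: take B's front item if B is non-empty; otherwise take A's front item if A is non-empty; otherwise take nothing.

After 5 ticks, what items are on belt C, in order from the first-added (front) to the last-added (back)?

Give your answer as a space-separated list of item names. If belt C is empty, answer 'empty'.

Tick 1: prefer A, take bolt from A; A=[nail,quill,plank] B=[peg,disk,axle] C=[bolt]
Tick 2: prefer B, take peg from B; A=[nail,quill,plank] B=[disk,axle] C=[bolt,peg]
Tick 3: prefer A, take nail from A; A=[quill,plank] B=[disk,axle] C=[bolt,peg,nail]
Tick 4: prefer B, take disk from B; A=[quill,plank] B=[axle] C=[bolt,peg,nail,disk]
Tick 5: prefer A, take quill from A; A=[plank] B=[axle] C=[bolt,peg,nail,disk,quill]

Answer: bolt peg nail disk quill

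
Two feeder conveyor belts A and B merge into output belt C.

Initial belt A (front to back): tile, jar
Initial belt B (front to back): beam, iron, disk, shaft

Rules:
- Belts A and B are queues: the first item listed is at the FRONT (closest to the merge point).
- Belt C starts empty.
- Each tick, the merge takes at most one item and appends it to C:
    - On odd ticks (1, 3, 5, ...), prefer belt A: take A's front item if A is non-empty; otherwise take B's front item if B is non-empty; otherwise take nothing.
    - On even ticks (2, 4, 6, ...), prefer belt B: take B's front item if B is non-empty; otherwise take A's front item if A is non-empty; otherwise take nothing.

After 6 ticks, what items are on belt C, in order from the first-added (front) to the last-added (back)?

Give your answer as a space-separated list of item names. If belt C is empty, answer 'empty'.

Tick 1: prefer A, take tile from A; A=[jar] B=[beam,iron,disk,shaft] C=[tile]
Tick 2: prefer B, take beam from B; A=[jar] B=[iron,disk,shaft] C=[tile,beam]
Tick 3: prefer A, take jar from A; A=[-] B=[iron,disk,shaft] C=[tile,beam,jar]
Tick 4: prefer B, take iron from B; A=[-] B=[disk,shaft] C=[tile,beam,jar,iron]
Tick 5: prefer A, take disk from B; A=[-] B=[shaft] C=[tile,beam,jar,iron,disk]
Tick 6: prefer B, take shaft from B; A=[-] B=[-] C=[tile,beam,jar,iron,disk,shaft]

Answer: tile beam jar iron disk shaft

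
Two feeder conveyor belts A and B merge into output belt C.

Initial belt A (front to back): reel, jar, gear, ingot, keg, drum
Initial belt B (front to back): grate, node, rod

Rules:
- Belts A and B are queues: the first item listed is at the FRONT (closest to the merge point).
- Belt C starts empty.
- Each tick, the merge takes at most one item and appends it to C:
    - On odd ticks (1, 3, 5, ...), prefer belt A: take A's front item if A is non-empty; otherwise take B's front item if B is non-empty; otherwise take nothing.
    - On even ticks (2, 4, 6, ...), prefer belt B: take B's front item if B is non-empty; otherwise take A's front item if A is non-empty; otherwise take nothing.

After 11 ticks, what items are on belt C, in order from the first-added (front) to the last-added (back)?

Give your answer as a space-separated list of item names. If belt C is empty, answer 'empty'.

Tick 1: prefer A, take reel from A; A=[jar,gear,ingot,keg,drum] B=[grate,node,rod] C=[reel]
Tick 2: prefer B, take grate from B; A=[jar,gear,ingot,keg,drum] B=[node,rod] C=[reel,grate]
Tick 3: prefer A, take jar from A; A=[gear,ingot,keg,drum] B=[node,rod] C=[reel,grate,jar]
Tick 4: prefer B, take node from B; A=[gear,ingot,keg,drum] B=[rod] C=[reel,grate,jar,node]
Tick 5: prefer A, take gear from A; A=[ingot,keg,drum] B=[rod] C=[reel,grate,jar,node,gear]
Tick 6: prefer B, take rod from B; A=[ingot,keg,drum] B=[-] C=[reel,grate,jar,node,gear,rod]
Tick 7: prefer A, take ingot from A; A=[keg,drum] B=[-] C=[reel,grate,jar,node,gear,rod,ingot]
Tick 8: prefer B, take keg from A; A=[drum] B=[-] C=[reel,grate,jar,node,gear,rod,ingot,keg]
Tick 9: prefer A, take drum from A; A=[-] B=[-] C=[reel,grate,jar,node,gear,rod,ingot,keg,drum]
Tick 10: prefer B, both empty, nothing taken; A=[-] B=[-] C=[reel,grate,jar,node,gear,rod,ingot,keg,drum]
Tick 11: prefer A, both empty, nothing taken; A=[-] B=[-] C=[reel,grate,jar,node,gear,rod,ingot,keg,drum]

Answer: reel grate jar node gear rod ingot keg drum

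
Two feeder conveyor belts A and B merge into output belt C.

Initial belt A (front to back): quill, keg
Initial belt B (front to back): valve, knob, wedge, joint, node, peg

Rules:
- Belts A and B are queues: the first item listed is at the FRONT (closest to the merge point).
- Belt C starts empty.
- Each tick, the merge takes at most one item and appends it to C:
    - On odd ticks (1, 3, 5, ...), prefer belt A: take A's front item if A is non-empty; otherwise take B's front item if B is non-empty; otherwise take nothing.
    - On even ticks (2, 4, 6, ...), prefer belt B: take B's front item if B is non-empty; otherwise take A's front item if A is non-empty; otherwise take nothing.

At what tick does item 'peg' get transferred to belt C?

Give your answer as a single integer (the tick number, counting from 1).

Tick 1: prefer A, take quill from A; A=[keg] B=[valve,knob,wedge,joint,node,peg] C=[quill]
Tick 2: prefer B, take valve from B; A=[keg] B=[knob,wedge,joint,node,peg] C=[quill,valve]
Tick 3: prefer A, take keg from A; A=[-] B=[knob,wedge,joint,node,peg] C=[quill,valve,keg]
Tick 4: prefer B, take knob from B; A=[-] B=[wedge,joint,node,peg] C=[quill,valve,keg,knob]
Tick 5: prefer A, take wedge from B; A=[-] B=[joint,node,peg] C=[quill,valve,keg,knob,wedge]
Tick 6: prefer B, take joint from B; A=[-] B=[node,peg] C=[quill,valve,keg,knob,wedge,joint]
Tick 7: prefer A, take node from B; A=[-] B=[peg] C=[quill,valve,keg,knob,wedge,joint,node]
Tick 8: prefer B, take peg from B; A=[-] B=[-] C=[quill,valve,keg,knob,wedge,joint,node,peg]

Answer: 8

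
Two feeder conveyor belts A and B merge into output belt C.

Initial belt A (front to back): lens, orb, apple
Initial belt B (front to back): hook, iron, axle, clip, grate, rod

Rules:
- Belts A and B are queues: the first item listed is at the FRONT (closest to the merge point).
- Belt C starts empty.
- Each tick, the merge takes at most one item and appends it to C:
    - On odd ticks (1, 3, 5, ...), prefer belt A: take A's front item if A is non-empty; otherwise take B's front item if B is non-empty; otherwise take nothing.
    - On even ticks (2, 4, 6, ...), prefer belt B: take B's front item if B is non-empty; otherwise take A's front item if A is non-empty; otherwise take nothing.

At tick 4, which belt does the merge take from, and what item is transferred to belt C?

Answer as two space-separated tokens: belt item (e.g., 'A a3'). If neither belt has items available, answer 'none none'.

Answer: B iron

Derivation:
Tick 1: prefer A, take lens from A; A=[orb,apple] B=[hook,iron,axle,clip,grate,rod] C=[lens]
Tick 2: prefer B, take hook from B; A=[orb,apple] B=[iron,axle,clip,grate,rod] C=[lens,hook]
Tick 3: prefer A, take orb from A; A=[apple] B=[iron,axle,clip,grate,rod] C=[lens,hook,orb]
Tick 4: prefer B, take iron from B; A=[apple] B=[axle,clip,grate,rod] C=[lens,hook,orb,iron]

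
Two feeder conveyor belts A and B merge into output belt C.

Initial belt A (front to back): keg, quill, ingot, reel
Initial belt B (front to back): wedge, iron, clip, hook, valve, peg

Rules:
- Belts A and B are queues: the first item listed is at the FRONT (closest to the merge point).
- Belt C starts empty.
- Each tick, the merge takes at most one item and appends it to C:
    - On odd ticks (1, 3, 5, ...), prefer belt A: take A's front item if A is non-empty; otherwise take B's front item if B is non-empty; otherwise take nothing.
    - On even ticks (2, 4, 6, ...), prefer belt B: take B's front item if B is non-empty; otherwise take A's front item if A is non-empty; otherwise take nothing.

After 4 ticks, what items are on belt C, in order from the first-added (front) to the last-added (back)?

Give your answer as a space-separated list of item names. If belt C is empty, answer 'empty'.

Tick 1: prefer A, take keg from A; A=[quill,ingot,reel] B=[wedge,iron,clip,hook,valve,peg] C=[keg]
Tick 2: prefer B, take wedge from B; A=[quill,ingot,reel] B=[iron,clip,hook,valve,peg] C=[keg,wedge]
Tick 3: prefer A, take quill from A; A=[ingot,reel] B=[iron,clip,hook,valve,peg] C=[keg,wedge,quill]
Tick 4: prefer B, take iron from B; A=[ingot,reel] B=[clip,hook,valve,peg] C=[keg,wedge,quill,iron]

Answer: keg wedge quill iron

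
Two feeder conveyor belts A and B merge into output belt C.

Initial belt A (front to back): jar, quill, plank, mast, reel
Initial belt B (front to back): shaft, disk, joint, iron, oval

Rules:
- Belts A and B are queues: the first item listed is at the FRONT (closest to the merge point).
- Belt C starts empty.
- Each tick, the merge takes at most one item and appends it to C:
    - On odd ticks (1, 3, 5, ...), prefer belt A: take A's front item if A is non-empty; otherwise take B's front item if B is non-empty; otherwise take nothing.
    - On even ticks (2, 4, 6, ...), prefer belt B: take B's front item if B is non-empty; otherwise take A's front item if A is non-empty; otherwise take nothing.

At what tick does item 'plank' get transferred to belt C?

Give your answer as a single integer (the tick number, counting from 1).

Tick 1: prefer A, take jar from A; A=[quill,plank,mast,reel] B=[shaft,disk,joint,iron,oval] C=[jar]
Tick 2: prefer B, take shaft from B; A=[quill,plank,mast,reel] B=[disk,joint,iron,oval] C=[jar,shaft]
Tick 3: prefer A, take quill from A; A=[plank,mast,reel] B=[disk,joint,iron,oval] C=[jar,shaft,quill]
Tick 4: prefer B, take disk from B; A=[plank,mast,reel] B=[joint,iron,oval] C=[jar,shaft,quill,disk]
Tick 5: prefer A, take plank from A; A=[mast,reel] B=[joint,iron,oval] C=[jar,shaft,quill,disk,plank]

Answer: 5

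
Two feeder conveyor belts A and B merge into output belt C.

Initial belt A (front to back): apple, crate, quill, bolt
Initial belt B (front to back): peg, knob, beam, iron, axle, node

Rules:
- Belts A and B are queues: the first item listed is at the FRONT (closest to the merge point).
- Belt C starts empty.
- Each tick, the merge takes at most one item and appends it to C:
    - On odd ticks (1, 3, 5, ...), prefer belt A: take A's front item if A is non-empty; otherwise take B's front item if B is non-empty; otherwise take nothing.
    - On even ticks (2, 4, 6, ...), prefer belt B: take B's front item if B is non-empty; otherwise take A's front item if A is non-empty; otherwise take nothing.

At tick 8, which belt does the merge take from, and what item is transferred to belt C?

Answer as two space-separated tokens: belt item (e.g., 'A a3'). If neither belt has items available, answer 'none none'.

Answer: B iron

Derivation:
Tick 1: prefer A, take apple from A; A=[crate,quill,bolt] B=[peg,knob,beam,iron,axle,node] C=[apple]
Tick 2: prefer B, take peg from B; A=[crate,quill,bolt] B=[knob,beam,iron,axle,node] C=[apple,peg]
Tick 3: prefer A, take crate from A; A=[quill,bolt] B=[knob,beam,iron,axle,node] C=[apple,peg,crate]
Tick 4: prefer B, take knob from B; A=[quill,bolt] B=[beam,iron,axle,node] C=[apple,peg,crate,knob]
Tick 5: prefer A, take quill from A; A=[bolt] B=[beam,iron,axle,node] C=[apple,peg,crate,knob,quill]
Tick 6: prefer B, take beam from B; A=[bolt] B=[iron,axle,node] C=[apple,peg,crate,knob,quill,beam]
Tick 7: prefer A, take bolt from A; A=[-] B=[iron,axle,node] C=[apple,peg,crate,knob,quill,beam,bolt]
Tick 8: prefer B, take iron from B; A=[-] B=[axle,node] C=[apple,peg,crate,knob,quill,beam,bolt,iron]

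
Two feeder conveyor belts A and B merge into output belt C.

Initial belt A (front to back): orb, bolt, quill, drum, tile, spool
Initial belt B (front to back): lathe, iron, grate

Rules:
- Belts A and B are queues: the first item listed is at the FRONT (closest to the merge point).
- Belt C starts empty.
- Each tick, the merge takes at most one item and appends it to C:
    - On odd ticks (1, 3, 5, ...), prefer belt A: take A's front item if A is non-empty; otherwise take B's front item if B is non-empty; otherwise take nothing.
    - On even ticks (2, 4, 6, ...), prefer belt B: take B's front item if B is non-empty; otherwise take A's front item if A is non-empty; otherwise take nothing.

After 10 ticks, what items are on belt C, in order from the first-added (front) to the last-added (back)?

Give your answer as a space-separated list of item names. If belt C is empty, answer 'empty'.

Answer: orb lathe bolt iron quill grate drum tile spool

Derivation:
Tick 1: prefer A, take orb from A; A=[bolt,quill,drum,tile,spool] B=[lathe,iron,grate] C=[orb]
Tick 2: prefer B, take lathe from B; A=[bolt,quill,drum,tile,spool] B=[iron,grate] C=[orb,lathe]
Tick 3: prefer A, take bolt from A; A=[quill,drum,tile,spool] B=[iron,grate] C=[orb,lathe,bolt]
Tick 4: prefer B, take iron from B; A=[quill,drum,tile,spool] B=[grate] C=[orb,lathe,bolt,iron]
Tick 5: prefer A, take quill from A; A=[drum,tile,spool] B=[grate] C=[orb,lathe,bolt,iron,quill]
Tick 6: prefer B, take grate from B; A=[drum,tile,spool] B=[-] C=[orb,lathe,bolt,iron,quill,grate]
Tick 7: prefer A, take drum from A; A=[tile,spool] B=[-] C=[orb,lathe,bolt,iron,quill,grate,drum]
Tick 8: prefer B, take tile from A; A=[spool] B=[-] C=[orb,lathe,bolt,iron,quill,grate,drum,tile]
Tick 9: prefer A, take spool from A; A=[-] B=[-] C=[orb,lathe,bolt,iron,quill,grate,drum,tile,spool]
Tick 10: prefer B, both empty, nothing taken; A=[-] B=[-] C=[orb,lathe,bolt,iron,quill,grate,drum,tile,spool]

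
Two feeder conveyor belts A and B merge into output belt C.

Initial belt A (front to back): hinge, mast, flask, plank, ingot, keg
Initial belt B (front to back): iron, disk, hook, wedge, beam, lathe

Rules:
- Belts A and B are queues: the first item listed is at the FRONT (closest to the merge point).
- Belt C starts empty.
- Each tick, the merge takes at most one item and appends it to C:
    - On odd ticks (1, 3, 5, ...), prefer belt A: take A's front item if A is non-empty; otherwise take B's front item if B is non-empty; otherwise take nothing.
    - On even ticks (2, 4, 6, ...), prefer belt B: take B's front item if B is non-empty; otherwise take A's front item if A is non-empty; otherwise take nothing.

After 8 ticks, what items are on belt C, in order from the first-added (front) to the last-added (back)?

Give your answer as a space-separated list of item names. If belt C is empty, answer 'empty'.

Tick 1: prefer A, take hinge from A; A=[mast,flask,plank,ingot,keg] B=[iron,disk,hook,wedge,beam,lathe] C=[hinge]
Tick 2: prefer B, take iron from B; A=[mast,flask,plank,ingot,keg] B=[disk,hook,wedge,beam,lathe] C=[hinge,iron]
Tick 3: prefer A, take mast from A; A=[flask,plank,ingot,keg] B=[disk,hook,wedge,beam,lathe] C=[hinge,iron,mast]
Tick 4: prefer B, take disk from B; A=[flask,plank,ingot,keg] B=[hook,wedge,beam,lathe] C=[hinge,iron,mast,disk]
Tick 5: prefer A, take flask from A; A=[plank,ingot,keg] B=[hook,wedge,beam,lathe] C=[hinge,iron,mast,disk,flask]
Tick 6: prefer B, take hook from B; A=[plank,ingot,keg] B=[wedge,beam,lathe] C=[hinge,iron,mast,disk,flask,hook]
Tick 7: prefer A, take plank from A; A=[ingot,keg] B=[wedge,beam,lathe] C=[hinge,iron,mast,disk,flask,hook,plank]
Tick 8: prefer B, take wedge from B; A=[ingot,keg] B=[beam,lathe] C=[hinge,iron,mast,disk,flask,hook,plank,wedge]

Answer: hinge iron mast disk flask hook plank wedge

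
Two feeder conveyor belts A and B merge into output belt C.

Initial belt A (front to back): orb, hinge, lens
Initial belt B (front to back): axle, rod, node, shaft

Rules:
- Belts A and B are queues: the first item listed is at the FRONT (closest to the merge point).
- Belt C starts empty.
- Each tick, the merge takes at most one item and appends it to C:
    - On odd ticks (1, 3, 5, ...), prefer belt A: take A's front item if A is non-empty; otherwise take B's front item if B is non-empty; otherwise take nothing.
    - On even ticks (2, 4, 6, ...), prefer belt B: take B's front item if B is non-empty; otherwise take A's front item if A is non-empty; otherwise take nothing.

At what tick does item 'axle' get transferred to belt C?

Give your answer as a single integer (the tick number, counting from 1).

Answer: 2

Derivation:
Tick 1: prefer A, take orb from A; A=[hinge,lens] B=[axle,rod,node,shaft] C=[orb]
Tick 2: prefer B, take axle from B; A=[hinge,lens] B=[rod,node,shaft] C=[orb,axle]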